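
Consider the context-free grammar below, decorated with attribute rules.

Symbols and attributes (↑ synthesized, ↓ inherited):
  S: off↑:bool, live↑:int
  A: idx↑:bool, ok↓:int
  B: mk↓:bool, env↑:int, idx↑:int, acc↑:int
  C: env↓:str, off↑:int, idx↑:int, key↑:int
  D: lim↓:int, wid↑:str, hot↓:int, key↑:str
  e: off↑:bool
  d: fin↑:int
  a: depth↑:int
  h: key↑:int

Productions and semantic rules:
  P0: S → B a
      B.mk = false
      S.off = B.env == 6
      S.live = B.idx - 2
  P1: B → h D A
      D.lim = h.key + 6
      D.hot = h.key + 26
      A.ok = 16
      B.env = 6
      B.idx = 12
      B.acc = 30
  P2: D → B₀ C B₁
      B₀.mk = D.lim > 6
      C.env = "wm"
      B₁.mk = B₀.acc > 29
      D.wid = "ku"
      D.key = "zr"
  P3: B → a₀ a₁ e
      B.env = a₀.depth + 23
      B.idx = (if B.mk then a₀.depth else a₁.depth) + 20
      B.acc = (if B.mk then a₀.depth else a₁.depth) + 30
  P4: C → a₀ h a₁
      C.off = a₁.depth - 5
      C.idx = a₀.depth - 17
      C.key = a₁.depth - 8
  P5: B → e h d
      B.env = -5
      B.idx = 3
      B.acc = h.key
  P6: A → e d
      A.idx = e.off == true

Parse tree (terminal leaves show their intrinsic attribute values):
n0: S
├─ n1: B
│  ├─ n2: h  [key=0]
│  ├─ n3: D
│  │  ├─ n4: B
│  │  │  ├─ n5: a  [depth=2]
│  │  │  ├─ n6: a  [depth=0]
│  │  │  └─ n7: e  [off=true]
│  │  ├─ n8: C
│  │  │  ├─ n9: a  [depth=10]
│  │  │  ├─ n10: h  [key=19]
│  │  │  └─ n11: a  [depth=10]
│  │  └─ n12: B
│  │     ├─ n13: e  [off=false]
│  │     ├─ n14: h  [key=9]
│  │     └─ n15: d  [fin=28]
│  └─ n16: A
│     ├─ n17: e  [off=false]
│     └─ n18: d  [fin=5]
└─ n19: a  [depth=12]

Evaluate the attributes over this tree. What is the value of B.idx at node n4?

1. n1.mk = false  [false]
2. n2.key = 0  [terminal]
3. n3.lim = 6  [h.key + 6]
4. n3.hot = 26  [h.key + 26]
5. n4.mk = false  [D.lim > 6]
6. n5.depth = 2  [terminal]
7. n6.depth = 0  [terminal]
8. n7.off = true  [terminal]
9. n4.env = 25  [a₀.depth + 23]
10. n4.idx = 20  [(if B.mk then a₀.depth else a₁.depth) + 20]
11. n4.acc = 30  [(if B.mk then a₀.depth else a₁.depth) + 30]
12. n8.env = "wm"  ["wm"]
13. n9.depth = 10  [terminal]
14. n10.key = 19  [terminal]
15. n11.depth = 10  [terminal]
16. n8.off = 5  [a₁.depth - 5]
17. n8.idx = -7  [a₀.depth - 17]
18. n8.key = 2  [a₁.depth - 8]
19. n12.mk = true  [B₀.acc > 29]
20. n13.off = false  [terminal]
21. n14.key = 9  [terminal]
22. n15.fin = 28  [terminal]
23. n12.env = -5  [-5]
24. n12.idx = 3  [3]
25. n12.acc = 9  [h.key]
26. n3.wid = "ku"  ["ku"]
27. n3.key = "zr"  ["zr"]
28. n16.ok = 16  [16]
29. n17.off = false  [terminal]
30. n18.fin = 5  [terminal]
31. n16.idx = false  [e.off == true]
32. n1.env = 6  [6]
33. n1.idx = 12  [12]
34. n1.acc = 30  [30]
35. n19.depth = 12  [terminal]
36. n0.off = true  [B.env == 6]
37. n0.live = 10  [B.idx - 2]

20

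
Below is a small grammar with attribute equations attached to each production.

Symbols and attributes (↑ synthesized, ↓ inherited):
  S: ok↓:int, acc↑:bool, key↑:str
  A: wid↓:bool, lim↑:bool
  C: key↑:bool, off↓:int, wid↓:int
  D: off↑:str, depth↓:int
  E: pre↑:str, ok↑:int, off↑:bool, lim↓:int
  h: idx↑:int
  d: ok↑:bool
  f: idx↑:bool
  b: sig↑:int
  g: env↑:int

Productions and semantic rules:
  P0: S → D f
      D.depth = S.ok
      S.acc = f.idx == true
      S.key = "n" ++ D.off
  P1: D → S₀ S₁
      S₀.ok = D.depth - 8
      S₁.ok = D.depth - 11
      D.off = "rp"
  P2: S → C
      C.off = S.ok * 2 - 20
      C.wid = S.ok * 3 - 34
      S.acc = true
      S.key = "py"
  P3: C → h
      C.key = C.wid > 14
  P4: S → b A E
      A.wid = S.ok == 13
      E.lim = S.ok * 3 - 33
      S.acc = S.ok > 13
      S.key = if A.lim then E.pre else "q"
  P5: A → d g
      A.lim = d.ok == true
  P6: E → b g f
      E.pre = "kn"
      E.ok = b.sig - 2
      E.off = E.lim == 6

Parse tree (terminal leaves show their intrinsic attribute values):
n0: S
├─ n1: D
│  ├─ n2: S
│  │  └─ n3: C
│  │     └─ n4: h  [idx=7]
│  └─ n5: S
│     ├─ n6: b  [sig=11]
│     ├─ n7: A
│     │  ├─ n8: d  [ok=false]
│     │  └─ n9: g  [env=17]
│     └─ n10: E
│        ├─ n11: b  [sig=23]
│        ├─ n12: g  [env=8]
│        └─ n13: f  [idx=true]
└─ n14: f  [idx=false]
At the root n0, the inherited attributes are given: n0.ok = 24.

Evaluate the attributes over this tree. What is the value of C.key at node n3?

false

1. n0.ok = 24  [given at root]
2. n1.depth = 24  [S.ok]
3. n2.ok = 16  [D.depth - 8]
4. n3.off = 12  [S.ok * 2 - 20]
5. n3.wid = 14  [S.ok * 3 - 34]
6. n4.idx = 7  [terminal]
7. n3.key = false  [C.wid > 14]
8. n2.acc = true  [true]
9. n2.key = "py"  ["py"]
10. n5.ok = 13  [D.depth - 11]
11. n6.sig = 11  [terminal]
12. n7.wid = true  [S.ok == 13]
13. n8.ok = false  [terminal]
14. n9.env = 17  [terminal]
15. n7.lim = false  [d.ok == true]
16. n10.lim = 6  [S.ok * 3 - 33]
17. n11.sig = 23  [terminal]
18. n12.env = 8  [terminal]
19. n13.idx = true  [terminal]
20. n10.pre = "kn"  ["kn"]
21. n10.ok = 21  [b.sig - 2]
22. n10.off = true  [E.lim == 6]
23. n5.acc = false  [S.ok > 13]
24. n5.key = "q"  [if A.lim then E.pre else "q"]
25. n1.off = "rp"  ["rp"]
26. n14.idx = false  [terminal]
27. n0.acc = false  [f.idx == true]
28. n0.key = "nrp"  ["n" ++ D.off]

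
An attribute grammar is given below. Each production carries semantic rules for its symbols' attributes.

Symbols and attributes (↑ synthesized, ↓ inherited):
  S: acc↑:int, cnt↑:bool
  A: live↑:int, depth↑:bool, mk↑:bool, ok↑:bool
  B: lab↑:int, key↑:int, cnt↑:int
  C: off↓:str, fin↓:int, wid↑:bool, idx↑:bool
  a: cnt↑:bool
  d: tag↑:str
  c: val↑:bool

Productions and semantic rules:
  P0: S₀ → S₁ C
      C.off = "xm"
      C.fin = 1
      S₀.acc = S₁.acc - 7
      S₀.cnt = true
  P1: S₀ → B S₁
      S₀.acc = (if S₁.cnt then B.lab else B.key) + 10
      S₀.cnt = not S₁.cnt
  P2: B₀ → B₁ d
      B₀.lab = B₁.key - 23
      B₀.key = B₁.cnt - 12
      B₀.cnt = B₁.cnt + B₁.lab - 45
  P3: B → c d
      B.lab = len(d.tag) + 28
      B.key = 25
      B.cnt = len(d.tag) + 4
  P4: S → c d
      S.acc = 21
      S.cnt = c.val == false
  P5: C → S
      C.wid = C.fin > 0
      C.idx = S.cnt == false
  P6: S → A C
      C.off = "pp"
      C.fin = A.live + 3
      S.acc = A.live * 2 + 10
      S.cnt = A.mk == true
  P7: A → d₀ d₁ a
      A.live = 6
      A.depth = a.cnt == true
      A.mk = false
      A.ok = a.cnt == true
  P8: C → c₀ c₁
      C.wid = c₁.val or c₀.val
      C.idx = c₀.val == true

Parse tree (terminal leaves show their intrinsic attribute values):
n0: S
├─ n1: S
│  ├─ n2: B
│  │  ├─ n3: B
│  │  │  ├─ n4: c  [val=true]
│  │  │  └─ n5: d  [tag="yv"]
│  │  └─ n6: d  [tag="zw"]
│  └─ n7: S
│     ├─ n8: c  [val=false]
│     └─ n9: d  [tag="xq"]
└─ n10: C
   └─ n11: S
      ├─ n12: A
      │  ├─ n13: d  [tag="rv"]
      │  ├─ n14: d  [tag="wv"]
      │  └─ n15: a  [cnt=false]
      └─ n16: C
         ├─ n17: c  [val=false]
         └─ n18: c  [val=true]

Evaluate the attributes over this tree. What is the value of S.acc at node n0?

1. n4.val = true  [terminal]
2. n5.tag = "yv"  [terminal]
3. n3.lab = 30  [len(d.tag) + 28]
4. n3.key = 25  [25]
5. n3.cnt = 6  [len(d.tag) + 4]
6. n6.tag = "zw"  [terminal]
7. n2.lab = 2  [B₁.key - 23]
8. n2.key = -6  [B₁.cnt - 12]
9. n2.cnt = -9  [B₁.cnt + B₁.lab - 45]
10. n8.val = false  [terminal]
11. n9.tag = "xq"  [terminal]
12. n7.acc = 21  [21]
13. n7.cnt = true  [c.val == false]
14. n1.acc = 12  [(if S₁.cnt then B.lab else B.key) + 10]
15. n1.cnt = false  [not S₁.cnt]
16. n10.off = "xm"  ["xm"]
17. n10.fin = 1  [1]
18. n13.tag = "rv"  [terminal]
19. n14.tag = "wv"  [terminal]
20. n15.cnt = false  [terminal]
21. n12.live = 6  [6]
22. n12.depth = false  [a.cnt == true]
23. n12.mk = false  [false]
24. n12.ok = false  [a.cnt == true]
25. n16.off = "pp"  ["pp"]
26. n16.fin = 9  [A.live + 3]
27. n17.val = false  [terminal]
28. n18.val = true  [terminal]
29. n16.wid = true  [c₁.val or c₀.val]
30. n16.idx = false  [c₀.val == true]
31. n11.acc = 22  [A.live * 2 + 10]
32. n11.cnt = false  [A.mk == true]
33. n10.wid = true  [C.fin > 0]
34. n10.idx = true  [S.cnt == false]
35. n0.acc = 5  [S₁.acc - 7]
36. n0.cnt = true  [true]

5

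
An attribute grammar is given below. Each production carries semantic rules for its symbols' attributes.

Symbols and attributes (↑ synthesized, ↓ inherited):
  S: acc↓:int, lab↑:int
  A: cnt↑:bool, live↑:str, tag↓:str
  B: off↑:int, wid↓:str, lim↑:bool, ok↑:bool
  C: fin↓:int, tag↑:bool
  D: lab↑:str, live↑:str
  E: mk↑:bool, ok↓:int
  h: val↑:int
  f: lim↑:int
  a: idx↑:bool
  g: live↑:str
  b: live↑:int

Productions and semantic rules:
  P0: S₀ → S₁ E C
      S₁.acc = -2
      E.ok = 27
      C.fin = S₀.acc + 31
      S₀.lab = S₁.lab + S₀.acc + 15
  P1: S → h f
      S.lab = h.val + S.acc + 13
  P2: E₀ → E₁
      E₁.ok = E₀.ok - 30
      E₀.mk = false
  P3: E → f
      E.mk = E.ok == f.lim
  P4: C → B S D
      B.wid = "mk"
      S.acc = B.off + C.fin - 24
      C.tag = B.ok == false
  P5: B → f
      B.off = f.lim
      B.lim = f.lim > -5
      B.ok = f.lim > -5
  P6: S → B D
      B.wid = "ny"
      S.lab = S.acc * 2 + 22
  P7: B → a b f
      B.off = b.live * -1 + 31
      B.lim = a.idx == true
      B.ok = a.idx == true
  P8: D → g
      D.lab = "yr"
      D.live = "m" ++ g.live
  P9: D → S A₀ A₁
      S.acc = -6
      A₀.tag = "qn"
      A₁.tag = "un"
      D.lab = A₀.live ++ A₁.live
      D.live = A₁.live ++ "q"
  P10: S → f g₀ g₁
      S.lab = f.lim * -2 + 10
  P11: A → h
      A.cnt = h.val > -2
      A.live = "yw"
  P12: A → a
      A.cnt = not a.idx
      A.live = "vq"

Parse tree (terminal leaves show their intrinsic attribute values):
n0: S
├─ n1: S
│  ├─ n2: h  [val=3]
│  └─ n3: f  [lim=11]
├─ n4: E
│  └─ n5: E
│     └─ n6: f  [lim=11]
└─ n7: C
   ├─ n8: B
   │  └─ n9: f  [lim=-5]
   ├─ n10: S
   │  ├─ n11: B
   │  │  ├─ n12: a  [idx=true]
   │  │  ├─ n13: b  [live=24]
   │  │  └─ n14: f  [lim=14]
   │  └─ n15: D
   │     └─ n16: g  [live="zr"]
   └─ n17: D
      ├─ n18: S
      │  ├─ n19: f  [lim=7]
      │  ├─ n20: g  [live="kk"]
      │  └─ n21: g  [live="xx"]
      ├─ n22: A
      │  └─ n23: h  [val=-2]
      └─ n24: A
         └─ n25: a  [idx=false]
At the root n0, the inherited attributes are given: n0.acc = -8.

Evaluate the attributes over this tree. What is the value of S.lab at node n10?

1. n0.acc = -8  [given at root]
2. n1.acc = -2  [-2]
3. n2.val = 3  [terminal]
4. n3.lim = 11  [terminal]
5. n1.lab = 14  [h.val + S.acc + 13]
6. n4.ok = 27  [27]
7. n5.ok = -3  [E₀.ok - 30]
8. n6.lim = 11  [terminal]
9. n5.mk = false  [E.ok == f.lim]
10. n4.mk = false  [false]
11. n7.fin = 23  [S₀.acc + 31]
12. n8.wid = "mk"  ["mk"]
13. n9.lim = -5  [terminal]
14. n8.off = -5  [f.lim]
15. n8.lim = false  [f.lim > -5]
16. n8.ok = false  [f.lim > -5]
17. n10.acc = -6  [B.off + C.fin - 24]
18. n11.wid = "ny"  ["ny"]
19. n12.idx = true  [terminal]
20. n13.live = 24  [terminal]
21. n14.lim = 14  [terminal]
22. n11.off = 7  [b.live * -1 + 31]
23. n11.lim = true  [a.idx == true]
24. n11.ok = true  [a.idx == true]
25. n16.live = "zr"  [terminal]
26. n15.lab = "yr"  ["yr"]
27. n15.live = "mzr"  ["m" ++ g.live]
28. n10.lab = 10  [S.acc * 2 + 22]
29. n18.acc = -6  [-6]
30. n19.lim = 7  [terminal]
31. n20.live = "kk"  [terminal]
32. n21.live = "xx"  [terminal]
33. n18.lab = -4  [f.lim * -2 + 10]
34. n22.tag = "qn"  ["qn"]
35. n23.val = -2  [terminal]
36. n22.cnt = false  [h.val > -2]
37. n22.live = "yw"  ["yw"]
38. n24.tag = "un"  ["un"]
39. n25.idx = false  [terminal]
40. n24.cnt = true  [not a.idx]
41. n24.live = "vq"  ["vq"]
42. n17.lab = "ywvq"  [A₀.live ++ A₁.live]
43. n17.live = "vqq"  [A₁.live ++ "q"]
44. n7.tag = true  [B.ok == false]
45. n0.lab = 21  [S₁.lab + S₀.acc + 15]

10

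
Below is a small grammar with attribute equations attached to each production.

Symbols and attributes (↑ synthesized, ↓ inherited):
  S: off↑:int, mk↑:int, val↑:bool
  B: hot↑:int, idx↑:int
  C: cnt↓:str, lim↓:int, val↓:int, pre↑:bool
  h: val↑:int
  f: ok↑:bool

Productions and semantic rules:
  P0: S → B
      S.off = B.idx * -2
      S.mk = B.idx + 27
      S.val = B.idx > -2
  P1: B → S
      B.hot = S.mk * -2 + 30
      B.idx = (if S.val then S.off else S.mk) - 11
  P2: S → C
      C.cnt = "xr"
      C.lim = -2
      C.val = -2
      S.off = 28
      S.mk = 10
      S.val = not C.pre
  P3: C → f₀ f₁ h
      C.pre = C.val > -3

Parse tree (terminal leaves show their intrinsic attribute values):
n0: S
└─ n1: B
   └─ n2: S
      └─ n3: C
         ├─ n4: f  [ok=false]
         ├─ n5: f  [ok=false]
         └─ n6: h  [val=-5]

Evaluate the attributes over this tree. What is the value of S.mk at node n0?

1. n3.cnt = "xr"  ["xr"]
2. n3.lim = -2  [-2]
3. n3.val = -2  [-2]
4. n4.ok = false  [terminal]
5. n5.ok = false  [terminal]
6. n6.val = -5  [terminal]
7. n3.pre = true  [C.val > -3]
8. n2.off = 28  [28]
9. n2.mk = 10  [10]
10. n2.val = false  [not C.pre]
11. n1.hot = 10  [S.mk * -2 + 30]
12. n1.idx = -1  [(if S.val then S.off else S.mk) - 11]
13. n0.off = 2  [B.idx * -2]
14. n0.mk = 26  [B.idx + 27]
15. n0.val = true  [B.idx > -2]

26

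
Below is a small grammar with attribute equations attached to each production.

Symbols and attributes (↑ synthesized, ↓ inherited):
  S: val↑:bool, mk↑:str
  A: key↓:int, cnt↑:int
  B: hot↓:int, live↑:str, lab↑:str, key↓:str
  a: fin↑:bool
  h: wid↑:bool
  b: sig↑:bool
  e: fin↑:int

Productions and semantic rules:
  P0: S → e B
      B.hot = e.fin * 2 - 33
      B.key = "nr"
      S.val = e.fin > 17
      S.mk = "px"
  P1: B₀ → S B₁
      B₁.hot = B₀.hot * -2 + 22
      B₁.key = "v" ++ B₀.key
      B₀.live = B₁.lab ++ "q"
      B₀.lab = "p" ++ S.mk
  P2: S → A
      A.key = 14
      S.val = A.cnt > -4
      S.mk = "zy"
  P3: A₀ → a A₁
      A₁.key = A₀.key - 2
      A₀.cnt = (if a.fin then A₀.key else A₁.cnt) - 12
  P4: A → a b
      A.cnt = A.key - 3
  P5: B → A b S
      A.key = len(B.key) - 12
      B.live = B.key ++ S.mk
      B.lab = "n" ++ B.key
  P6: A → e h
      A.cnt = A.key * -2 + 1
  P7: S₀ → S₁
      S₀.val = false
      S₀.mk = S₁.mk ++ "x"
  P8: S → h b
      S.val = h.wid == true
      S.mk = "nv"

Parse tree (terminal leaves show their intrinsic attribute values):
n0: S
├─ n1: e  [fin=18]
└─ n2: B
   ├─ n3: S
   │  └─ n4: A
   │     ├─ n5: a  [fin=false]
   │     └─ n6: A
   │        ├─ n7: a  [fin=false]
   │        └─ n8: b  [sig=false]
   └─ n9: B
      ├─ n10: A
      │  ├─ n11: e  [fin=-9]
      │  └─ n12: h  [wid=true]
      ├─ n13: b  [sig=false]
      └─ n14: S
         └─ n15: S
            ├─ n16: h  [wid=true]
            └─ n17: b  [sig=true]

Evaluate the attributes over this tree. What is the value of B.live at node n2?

1. n1.fin = 18  [terminal]
2. n2.hot = 3  [e.fin * 2 - 33]
3. n2.key = "nr"  ["nr"]
4. n4.key = 14  [14]
5. n5.fin = false  [terminal]
6. n6.key = 12  [A₀.key - 2]
7. n7.fin = false  [terminal]
8. n8.sig = false  [terminal]
9. n6.cnt = 9  [A.key - 3]
10. n4.cnt = -3  [(if a.fin then A₀.key else A₁.cnt) - 12]
11. n3.val = true  [A.cnt > -4]
12. n3.mk = "zy"  ["zy"]
13. n9.hot = 16  [B₀.hot * -2 + 22]
14. n9.key = "vnr"  ["v" ++ B₀.key]
15. n10.key = -9  [len(B.key) - 12]
16. n11.fin = -9  [terminal]
17. n12.wid = true  [terminal]
18. n10.cnt = 19  [A.key * -2 + 1]
19. n13.sig = false  [terminal]
20. n16.wid = true  [terminal]
21. n17.sig = true  [terminal]
22. n15.val = true  [h.wid == true]
23. n15.mk = "nv"  ["nv"]
24. n14.val = false  [false]
25. n14.mk = "nvx"  [S₁.mk ++ "x"]
26. n9.live = "vnrnvx"  [B.key ++ S.mk]
27. n9.lab = "nvnr"  ["n" ++ B.key]
28. n2.live = "nvnrq"  [B₁.lab ++ "q"]
29. n2.lab = "pzy"  ["p" ++ S.mk]
30. n0.val = true  [e.fin > 17]
31. n0.mk = "px"  ["px"]

"nvnrq"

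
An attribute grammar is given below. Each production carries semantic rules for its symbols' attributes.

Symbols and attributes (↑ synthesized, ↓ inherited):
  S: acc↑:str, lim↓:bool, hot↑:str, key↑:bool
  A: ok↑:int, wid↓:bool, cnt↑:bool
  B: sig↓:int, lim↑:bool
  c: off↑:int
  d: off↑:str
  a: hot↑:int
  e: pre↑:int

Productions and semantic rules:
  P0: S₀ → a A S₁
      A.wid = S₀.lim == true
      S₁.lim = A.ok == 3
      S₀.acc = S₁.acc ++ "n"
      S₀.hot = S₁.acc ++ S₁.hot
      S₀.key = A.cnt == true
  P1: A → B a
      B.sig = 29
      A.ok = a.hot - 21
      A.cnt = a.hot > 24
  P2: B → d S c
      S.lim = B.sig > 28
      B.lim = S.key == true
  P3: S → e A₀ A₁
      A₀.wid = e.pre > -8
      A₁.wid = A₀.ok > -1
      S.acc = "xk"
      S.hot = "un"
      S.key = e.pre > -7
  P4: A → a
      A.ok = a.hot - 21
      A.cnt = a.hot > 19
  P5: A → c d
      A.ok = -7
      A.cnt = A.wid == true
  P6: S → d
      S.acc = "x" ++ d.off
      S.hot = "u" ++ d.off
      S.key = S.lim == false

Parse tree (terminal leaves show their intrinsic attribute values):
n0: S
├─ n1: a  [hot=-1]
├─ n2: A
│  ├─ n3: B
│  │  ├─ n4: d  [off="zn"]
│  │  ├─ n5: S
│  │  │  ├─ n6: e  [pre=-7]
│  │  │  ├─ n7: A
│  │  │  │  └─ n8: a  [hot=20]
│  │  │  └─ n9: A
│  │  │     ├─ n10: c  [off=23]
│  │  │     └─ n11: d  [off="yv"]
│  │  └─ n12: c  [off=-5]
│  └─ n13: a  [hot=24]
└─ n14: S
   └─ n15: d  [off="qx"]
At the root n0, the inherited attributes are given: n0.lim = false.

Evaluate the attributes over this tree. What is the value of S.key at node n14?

1. n0.lim = false  [given at root]
2. n1.hot = -1  [terminal]
3. n2.wid = false  [S₀.lim == true]
4. n3.sig = 29  [29]
5. n4.off = "zn"  [terminal]
6. n5.lim = true  [B.sig > 28]
7. n6.pre = -7  [terminal]
8. n7.wid = true  [e.pre > -8]
9. n8.hot = 20  [terminal]
10. n7.ok = -1  [a.hot - 21]
11. n7.cnt = true  [a.hot > 19]
12. n9.wid = false  [A₀.ok > -1]
13. n10.off = 23  [terminal]
14. n11.off = "yv"  [terminal]
15. n9.ok = -7  [-7]
16. n9.cnt = false  [A.wid == true]
17. n5.acc = "xk"  ["xk"]
18. n5.hot = "un"  ["un"]
19. n5.key = false  [e.pre > -7]
20. n12.off = -5  [terminal]
21. n3.lim = false  [S.key == true]
22. n13.hot = 24  [terminal]
23. n2.ok = 3  [a.hot - 21]
24. n2.cnt = false  [a.hot > 24]
25. n14.lim = true  [A.ok == 3]
26. n15.off = "qx"  [terminal]
27. n14.acc = "xqx"  ["x" ++ d.off]
28. n14.hot = "uqx"  ["u" ++ d.off]
29. n14.key = false  [S.lim == false]
30. n0.acc = "xqxn"  [S₁.acc ++ "n"]
31. n0.hot = "xqxuqx"  [S₁.acc ++ S₁.hot]
32. n0.key = false  [A.cnt == true]

false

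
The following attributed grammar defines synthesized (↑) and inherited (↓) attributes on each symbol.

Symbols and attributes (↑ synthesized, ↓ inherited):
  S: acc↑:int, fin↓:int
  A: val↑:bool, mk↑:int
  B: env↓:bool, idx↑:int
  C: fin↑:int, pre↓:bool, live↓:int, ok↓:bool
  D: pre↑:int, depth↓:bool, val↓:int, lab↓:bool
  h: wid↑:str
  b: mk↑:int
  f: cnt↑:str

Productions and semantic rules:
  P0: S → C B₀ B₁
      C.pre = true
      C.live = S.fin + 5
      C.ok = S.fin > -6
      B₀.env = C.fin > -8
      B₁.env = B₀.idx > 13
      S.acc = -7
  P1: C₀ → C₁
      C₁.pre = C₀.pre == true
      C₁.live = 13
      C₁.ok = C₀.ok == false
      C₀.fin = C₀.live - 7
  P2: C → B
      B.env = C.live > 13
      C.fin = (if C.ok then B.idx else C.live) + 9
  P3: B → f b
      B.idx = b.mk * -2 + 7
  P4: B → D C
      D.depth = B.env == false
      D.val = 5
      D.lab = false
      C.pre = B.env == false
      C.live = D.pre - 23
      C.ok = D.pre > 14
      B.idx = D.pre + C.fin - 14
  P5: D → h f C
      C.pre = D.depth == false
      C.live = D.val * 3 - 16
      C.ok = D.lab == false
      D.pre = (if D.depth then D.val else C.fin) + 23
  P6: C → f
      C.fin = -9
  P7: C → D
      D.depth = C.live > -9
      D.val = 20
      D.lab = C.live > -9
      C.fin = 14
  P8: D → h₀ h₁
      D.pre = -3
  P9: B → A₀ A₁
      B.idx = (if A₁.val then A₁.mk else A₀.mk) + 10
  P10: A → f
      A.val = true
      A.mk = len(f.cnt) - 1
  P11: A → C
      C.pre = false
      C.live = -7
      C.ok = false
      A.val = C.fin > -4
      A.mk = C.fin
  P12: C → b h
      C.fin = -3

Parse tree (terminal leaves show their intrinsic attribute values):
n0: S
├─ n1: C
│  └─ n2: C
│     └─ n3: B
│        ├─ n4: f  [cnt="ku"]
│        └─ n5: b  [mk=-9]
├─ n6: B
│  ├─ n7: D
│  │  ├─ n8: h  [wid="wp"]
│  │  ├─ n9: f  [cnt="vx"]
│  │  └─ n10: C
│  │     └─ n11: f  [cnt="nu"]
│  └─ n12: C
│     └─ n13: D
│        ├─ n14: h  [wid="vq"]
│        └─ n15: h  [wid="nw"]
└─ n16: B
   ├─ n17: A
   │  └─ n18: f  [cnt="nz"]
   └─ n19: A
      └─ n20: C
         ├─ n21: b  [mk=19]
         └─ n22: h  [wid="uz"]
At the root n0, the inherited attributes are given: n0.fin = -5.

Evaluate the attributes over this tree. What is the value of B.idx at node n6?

1. n0.fin = -5  [given at root]
2. n1.pre = true  [true]
3. n1.live = 0  [S.fin + 5]
4. n1.ok = true  [S.fin > -6]
5. n2.pre = true  [C₀.pre == true]
6. n2.live = 13  [13]
7. n2.ok = false  [C₀.ok == false]
8. n3.env = false  [C.live > 13]
9. n4.cnt = "ku"  [terminal]
10. n5.mk = -9  [terminal]
11. n3.idx = 25  [b.mk * -2 + 7]
12. n2.fin = 22  [(if C.ok then B.idx else C.live) + 9]
13. n1.fin = -7  [C₀.live - 7]
14. n6.env = true  [C.fin > -8]
15. n7.depth = false  [B.env == false]
16. n7.val = 5  [5]
17. n7.lab = false  [false]
18. n8.wid = "wp"  [terminal]
19. n9.cnt = "vx"  [terminal]
20. n10.pre = true  [D.depth == false]
21. n10.live = -1  [D.val * 3 - 16]
22. n10.ok = true  [D.lab == false]
23. n11.cnt = "nu"  [terminal]
24. n10.fin = -9  [-9]
25. n7.pre = 14  [(if D.depth then D.val else C.fin) + 23]
26. n12.pre = false  [B.env == false]
27. n12.live = -9  [D.pre - 23]
28. n12.ok = false  [D.pre > 14]
29. n13.depth = false  [C.live > -9]
30. n13.val = 20  [20]
31. n13.lab = false  [C.live > -9]
32. n14.wid = "vq"  [terminal]
33. n15.wid = "nw"  [terminal]
34. n13.pre = -3  [-3]
35. n12.fin = 14  [14]
36. n6.idx = 14  [D.pre + C.fin - 14]
37. n16.env = true  [B₀.idx > 13]
38. n18.cnt = "nz"  [terminal]
39. n17.val = true  [true]
40. n17.mk = 1  [len(f.cnt) - 1]
41. n20.pre = false  [false]
42. n20.live = -7  [-7]
43. n20.ok = false  [false]
44. n21.mk = 19  [terminal]
45. n22.wid = "uz"  [terminal]
46. n20.fin = -3  [-3]
47. n19.val = true  [C.fin > -4]
48. n19.mk = -3  [C.fin]
49. n16.idx = 7  [(if A₁.val then A₁.mk else A₀.mk) + 10]
50. n0.acc = -7  [-7]

14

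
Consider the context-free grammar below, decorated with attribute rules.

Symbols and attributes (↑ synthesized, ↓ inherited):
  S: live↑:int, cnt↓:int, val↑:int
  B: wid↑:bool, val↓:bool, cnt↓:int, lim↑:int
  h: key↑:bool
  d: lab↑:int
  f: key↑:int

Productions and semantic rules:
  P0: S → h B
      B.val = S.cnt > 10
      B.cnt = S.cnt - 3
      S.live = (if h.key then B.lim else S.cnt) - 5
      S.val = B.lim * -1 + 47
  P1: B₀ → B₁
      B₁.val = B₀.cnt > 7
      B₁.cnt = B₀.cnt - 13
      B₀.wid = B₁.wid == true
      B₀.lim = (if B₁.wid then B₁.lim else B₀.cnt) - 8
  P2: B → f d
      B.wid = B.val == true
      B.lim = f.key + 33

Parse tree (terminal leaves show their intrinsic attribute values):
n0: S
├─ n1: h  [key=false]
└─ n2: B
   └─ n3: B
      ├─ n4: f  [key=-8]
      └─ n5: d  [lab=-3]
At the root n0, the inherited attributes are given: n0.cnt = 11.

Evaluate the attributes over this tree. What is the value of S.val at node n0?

1. n0.cnt = 11  [given at root]
2. n1.key = false  [terminal]
3. n2.val = true  [S.cnt > 10]
4. n2.cnt = 8  [S.cnt - 3]
5. n3.val = true  [B₀.cnt > 7]
6. n3.cnt = -5  [B₀.cnt - 13]
7. n4.key = -8  [terminal]
8. n5.lab = -3  [terminal]
9. n3.wid = true  [B.val == true]
10. n3.lim = 25  [f.key + 33]
11. n2.wid = true  [B₁.wid == true]
12. n2.lim = 17  [(if B₁.wid then B₁.lim else B₀.cnt) - 8]
13. n0.live = 6  [(if h.key then B.lim else S.cnt) - 5]
14. n0.val = 30  [B.lim * -1 + 47]

30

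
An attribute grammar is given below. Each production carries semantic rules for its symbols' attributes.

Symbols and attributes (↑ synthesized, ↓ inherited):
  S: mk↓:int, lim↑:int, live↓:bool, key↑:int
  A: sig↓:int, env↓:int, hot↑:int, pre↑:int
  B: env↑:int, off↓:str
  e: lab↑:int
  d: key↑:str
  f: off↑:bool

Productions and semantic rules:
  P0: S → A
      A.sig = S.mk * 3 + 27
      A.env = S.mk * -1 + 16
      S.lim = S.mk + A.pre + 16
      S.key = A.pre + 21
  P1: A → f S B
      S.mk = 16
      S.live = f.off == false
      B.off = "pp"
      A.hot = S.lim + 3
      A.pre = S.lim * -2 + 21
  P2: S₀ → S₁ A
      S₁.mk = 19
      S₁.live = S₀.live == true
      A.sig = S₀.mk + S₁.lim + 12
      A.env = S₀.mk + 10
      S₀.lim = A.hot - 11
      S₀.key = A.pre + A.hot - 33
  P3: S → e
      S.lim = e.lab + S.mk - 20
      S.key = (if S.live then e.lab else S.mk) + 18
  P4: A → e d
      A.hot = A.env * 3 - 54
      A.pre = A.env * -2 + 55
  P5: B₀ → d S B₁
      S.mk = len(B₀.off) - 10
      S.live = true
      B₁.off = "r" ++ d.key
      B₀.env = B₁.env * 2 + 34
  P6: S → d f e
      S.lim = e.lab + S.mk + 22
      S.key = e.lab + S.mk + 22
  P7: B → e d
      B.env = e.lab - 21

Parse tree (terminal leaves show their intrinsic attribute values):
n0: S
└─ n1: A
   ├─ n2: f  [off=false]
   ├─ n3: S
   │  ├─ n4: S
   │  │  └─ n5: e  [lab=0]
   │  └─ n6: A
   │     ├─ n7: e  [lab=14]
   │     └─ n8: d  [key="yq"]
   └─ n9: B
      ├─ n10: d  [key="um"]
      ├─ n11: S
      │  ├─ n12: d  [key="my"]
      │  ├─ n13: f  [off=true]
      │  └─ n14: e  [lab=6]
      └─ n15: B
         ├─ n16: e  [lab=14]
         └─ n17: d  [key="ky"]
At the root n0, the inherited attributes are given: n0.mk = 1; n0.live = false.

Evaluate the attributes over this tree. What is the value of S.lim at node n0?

12

1. n0.mk = 1  [given at root]
2. n0.live = false  [given at root]
3. n1.sig = 30  [S.mk * 3 + 27]
4. n1.env = 15  [S.mk * -1 + 16]
5. n2.off = false  [terminal]
6. n3.mk = 16  [16]
7. n3.live = true  [f.off == false]
8. n4.mk = 19  [19]
9. n4.live = true  [S₀.live == true]
10. n5.lab = 0  [terminal]
11. n4.lim = -1  [e.lab + S.mk - 20]
12. n4.key = 18  [(if S.live then e.lab else S.mk) + 18]
13. n6.sig = 27  [S₀.mk + S₁.lim + 12]
14. n6.env = 26  [S₀.mk + 10]
15. n7.lab = 14  [terminal]
16. n8.key = "yq"  [terminal]
17. n6.hot = 24  [A.env * 3 - 54]
18. n6.pre = 3  [A.env * -2 + 55]
19. n3.lim = 13  [A.hot - 11]
20. n3.key = -6  [A.pre + A.hot - 33]
21. n9.off = "pp"  ["pp"]
22. n10.key = "um"  [terminal]
23. n11.mk = -8  [len(B₀.off) - 10]
24. n11.live = true  [true]
25. n12.key = "my"  [terminal]
26. n13.off = true  [terminal]
27. n14.lab = 6  [terminal]
28. n11.lim = 20  [e.lab + S.mk + 22]
29. n11.key = 20  [e.lab + S.mk + 22]
30. n15.off = "rum"  ["r" ++ d.key]
31. n16.lab = 14  [terminal]
32. n17.key = "ky"  [terminal]
33. n15.env = -7  [e.lab - 21]
34. n9.env = 20  [B₁.env * 2 + 34]
35. n1.hot = 16  [S.lim + 3]
36. n1.pre = -5  [S.lim * -2 + 21]
37. n0.lim = 12  [S.mk + A.pre + 16]
38. n0.key = 16  [A.pre + 21]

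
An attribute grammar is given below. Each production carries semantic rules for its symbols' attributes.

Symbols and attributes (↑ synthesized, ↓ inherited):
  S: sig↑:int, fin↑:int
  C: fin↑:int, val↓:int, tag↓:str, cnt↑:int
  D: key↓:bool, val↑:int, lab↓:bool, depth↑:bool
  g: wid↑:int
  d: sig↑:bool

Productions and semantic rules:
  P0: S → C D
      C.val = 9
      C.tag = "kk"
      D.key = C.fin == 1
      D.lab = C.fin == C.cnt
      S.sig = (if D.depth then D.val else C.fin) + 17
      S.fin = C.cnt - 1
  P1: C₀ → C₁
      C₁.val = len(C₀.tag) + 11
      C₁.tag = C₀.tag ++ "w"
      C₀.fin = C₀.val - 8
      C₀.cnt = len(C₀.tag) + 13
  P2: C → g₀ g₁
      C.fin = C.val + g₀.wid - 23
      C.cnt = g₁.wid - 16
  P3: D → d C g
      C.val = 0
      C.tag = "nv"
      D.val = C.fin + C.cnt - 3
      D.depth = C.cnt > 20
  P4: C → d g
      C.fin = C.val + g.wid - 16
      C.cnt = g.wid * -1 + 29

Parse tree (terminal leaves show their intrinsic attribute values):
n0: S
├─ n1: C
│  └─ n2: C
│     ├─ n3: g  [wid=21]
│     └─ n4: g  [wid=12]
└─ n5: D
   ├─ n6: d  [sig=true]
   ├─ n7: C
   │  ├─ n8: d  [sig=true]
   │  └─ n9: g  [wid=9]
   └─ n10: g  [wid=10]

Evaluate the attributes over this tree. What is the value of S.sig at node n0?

18

1. n1.val = 9  [9]
2. n1.tag = "kk"  ["kk"]
3. n2.val = 13  [len(C₀.tag) + 11]
4. n2.tag = "kkw"  [C₀.tag ++ "w"]
5. n3.wid = 21  [terminal]
6. n4.wid = 12  [terminal]
7. n2.fin = 11  [C.val + g₀.wid - 23]
8. n2.cnt = -4  [g₁.wid - 16]
9. n1.fin = 1  [C₀.val - 8]
10. n1.cnt = 15  [len(C₀.tag) + 13]
11. n5.key = true  [C.fin == 1]
12. n5.lab = false  [C.fin == C.cnt]
13. n6.sig = true  [terminal]
14. n7.val = 0  [0]
15. n7.tag = "nv"  ["nv"]
16. n8.sig = true  [terminal]
17. n9.wid = 9  [terminal]
18. n7.fin = -7  [C.val + g.wid - 16]
19. n7.cnt = 20  [g.wid * -1 + 29]
20. n10.wid = 10  [terminal]
21. n5.val = 10  [C.fin + C.cnt - 3]
22. n5.depth = false  [C.cnt > 20]
23. n0.sig = 18  [(if D.depth then D.val else C.fin) + 17]
24. n0.fin = 14  [C.cnt - 1]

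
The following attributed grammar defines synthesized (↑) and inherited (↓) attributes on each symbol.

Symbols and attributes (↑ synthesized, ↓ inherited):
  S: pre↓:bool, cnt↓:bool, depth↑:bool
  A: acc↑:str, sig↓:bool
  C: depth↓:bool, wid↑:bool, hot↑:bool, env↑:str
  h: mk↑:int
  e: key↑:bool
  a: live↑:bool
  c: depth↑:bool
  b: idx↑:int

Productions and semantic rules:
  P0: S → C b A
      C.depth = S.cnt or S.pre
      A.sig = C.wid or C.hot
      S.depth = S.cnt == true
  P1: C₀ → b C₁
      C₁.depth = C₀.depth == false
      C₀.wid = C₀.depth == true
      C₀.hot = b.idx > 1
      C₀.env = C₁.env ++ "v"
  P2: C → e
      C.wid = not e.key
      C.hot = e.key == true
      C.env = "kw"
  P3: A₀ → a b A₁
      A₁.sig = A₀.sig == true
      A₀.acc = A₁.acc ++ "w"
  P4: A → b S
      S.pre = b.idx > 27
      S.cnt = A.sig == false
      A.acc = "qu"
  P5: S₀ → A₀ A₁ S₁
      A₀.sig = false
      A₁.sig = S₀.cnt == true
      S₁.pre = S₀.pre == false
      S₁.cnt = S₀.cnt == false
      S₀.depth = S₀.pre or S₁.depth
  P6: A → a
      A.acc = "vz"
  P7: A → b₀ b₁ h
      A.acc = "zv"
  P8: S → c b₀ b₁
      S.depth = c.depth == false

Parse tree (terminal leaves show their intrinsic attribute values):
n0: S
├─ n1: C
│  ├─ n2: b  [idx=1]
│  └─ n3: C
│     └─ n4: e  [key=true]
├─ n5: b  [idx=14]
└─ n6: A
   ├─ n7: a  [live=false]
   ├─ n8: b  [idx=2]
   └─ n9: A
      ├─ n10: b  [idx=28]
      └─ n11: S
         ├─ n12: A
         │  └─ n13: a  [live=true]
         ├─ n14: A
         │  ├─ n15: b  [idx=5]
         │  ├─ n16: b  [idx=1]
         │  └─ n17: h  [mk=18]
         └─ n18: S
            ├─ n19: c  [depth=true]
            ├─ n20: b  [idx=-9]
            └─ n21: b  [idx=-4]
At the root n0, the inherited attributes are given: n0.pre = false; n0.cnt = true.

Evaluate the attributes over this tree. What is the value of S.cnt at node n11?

1. n0.pre = false  [given at root]
2. n0.cnt = true  [given at root]
3. n1.depth = true  [S.cnt or S.pre]
4. n2.idx = 1  [terminal]
5. n3.depth = false  [C₀.depth == false]
6. n4.key = true  [terminal]
7. n3.wid = false  [not e.key]
8. n3.hot = true  [e.key == true]
9. n3.env = "kw"  ["kw"]
10. n1.wid = true  [C₀.depth == true]
11. n1.hot = false  [b.idx > 1]
12. n1.env = "kwv"  [C₁.env ++ "v"]
13. n5.idx = 14  [terminal]
14. n6.sig = true  [C.wid or C.hot]
15. n7.live = false  [terminal]
16. n8.idx = 2  [terminal]
17. n9.sig = true  [A₀.sig == true]
18. n10.idx = 28  [terminal]
19. n11.pre = true  [b.idx > 27]
20. n11.cnt = false  [A.sig == false]
21. n12.sig = false  [false]
22. n13.live = true  [terminal]
23. n12.acc = "vz"  ["vz"]
24. n14.sig = false  [S₀.cnt == true]
25. n15.idx = 5  [terminal]
26. n16.idx = 1  [terminal]
27. n17.mk = 18  [terminal]
28. n14.acc = "zv"  ["zv"]
29. n18.pre = false  [S₀.pre == false]
30. n18.cnt = true  [S₀.cnt == false]
31. n19.depth = true  [terminal]
32. n20.idx = -9  [terminal]
33. n21.idx = -4  [terminal]
34. n18.depth = false  [c.depth == false]
35. n11.depth = true  [S₀.pre or S₁.depth]
36. n9.acc = "qu"  ["qu"]
37. n6.acc = "quw"  [A₁.acc ++ "w"]
38. n0.depth = true  [S.cnt == true]

false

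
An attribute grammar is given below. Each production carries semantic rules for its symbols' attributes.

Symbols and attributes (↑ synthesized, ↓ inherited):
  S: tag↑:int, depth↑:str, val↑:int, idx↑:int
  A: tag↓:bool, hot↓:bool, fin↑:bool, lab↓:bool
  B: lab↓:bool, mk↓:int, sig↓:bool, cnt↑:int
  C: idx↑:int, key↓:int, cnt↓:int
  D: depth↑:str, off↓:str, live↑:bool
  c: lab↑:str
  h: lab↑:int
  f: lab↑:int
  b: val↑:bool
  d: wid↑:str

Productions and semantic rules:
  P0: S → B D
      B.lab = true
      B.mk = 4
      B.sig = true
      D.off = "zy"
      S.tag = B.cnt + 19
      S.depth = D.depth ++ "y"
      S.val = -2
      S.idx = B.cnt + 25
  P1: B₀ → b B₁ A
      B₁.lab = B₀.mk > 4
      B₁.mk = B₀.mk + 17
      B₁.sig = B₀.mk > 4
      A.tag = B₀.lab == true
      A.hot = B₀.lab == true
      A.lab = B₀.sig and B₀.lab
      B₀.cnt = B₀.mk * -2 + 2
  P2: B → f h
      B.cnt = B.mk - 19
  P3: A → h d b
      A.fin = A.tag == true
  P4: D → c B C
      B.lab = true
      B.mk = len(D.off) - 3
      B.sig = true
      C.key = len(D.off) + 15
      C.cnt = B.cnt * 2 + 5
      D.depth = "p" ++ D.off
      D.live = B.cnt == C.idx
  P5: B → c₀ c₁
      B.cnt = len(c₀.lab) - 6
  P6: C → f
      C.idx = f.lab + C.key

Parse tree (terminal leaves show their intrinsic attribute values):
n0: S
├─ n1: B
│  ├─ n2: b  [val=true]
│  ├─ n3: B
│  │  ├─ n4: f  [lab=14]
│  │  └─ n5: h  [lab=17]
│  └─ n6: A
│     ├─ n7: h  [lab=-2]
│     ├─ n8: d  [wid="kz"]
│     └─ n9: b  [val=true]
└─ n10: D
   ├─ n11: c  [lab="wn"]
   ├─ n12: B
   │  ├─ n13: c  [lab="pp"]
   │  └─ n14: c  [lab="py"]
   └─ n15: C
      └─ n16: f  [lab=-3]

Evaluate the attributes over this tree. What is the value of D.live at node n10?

1. n1.lab = true  [true]
2. n1.mk = 4  [4]
3. n1.sig = true  [true]
4. n2.val = true  [terminal]
5. n3.lab = false  [B₀.mk > 4]
6. n3.mk = 21  [B₀.mk + 17]
7. n3.sig = false  [B₀.mk > 4]
8. n4.lab = 14  [terminal]
9. n5.lab = 17  [terminal]
10. n3.cnt = 2  [B.mk - 19]
11. n6.tag = true  [B₀.lab == true]
12. n6.hot = true  [B₀.lab == true]
13. n6.lab = true  [B₀.sig and B₀.lab]
14. n7.lab = -2  [terminal]
15. n8.wid = "kz"  [terminal]
16. n9.val = true  [terminal]
17. n6.fin = true  [A.tag == true]
18. n1.cnt = -6  [B₀.mk * -2 + 2]
19. n10.off = "zy"  ["zy"]
20. n11.lab = "wn"  [terminal]
21. n12.lab = true  [true]
22. n12.mk = -1  [len(D.off) - 3]
23. n12.sig = true  [true]
24. n13.lab = "pp"  [terminal]
25. n14.lab = "py"  [terminal]
26. n12.cnt = -4  [len(c₀.lab) - 6]
27. n15.key = 17  [len(D.off) + 15]
28. n15.cnt = -3  [B.cnt * 2 + 5]
29. n16.lab = -3  [terminal]
30. n15.idx = 14  [f.lab + C.key]
31. n10.depth = "pzy"  ["p" ++ D.off]
32. n10.live = false  [B.cnt == C.idx]
33. n0.tag = 13  [B.cnt + 19]
34. n0.depth = "pzyy"  [D.depth ++ "y"]
35. n0.val = -2  [-2]
36. n0.idx = 19  [B.cnt + 25]

false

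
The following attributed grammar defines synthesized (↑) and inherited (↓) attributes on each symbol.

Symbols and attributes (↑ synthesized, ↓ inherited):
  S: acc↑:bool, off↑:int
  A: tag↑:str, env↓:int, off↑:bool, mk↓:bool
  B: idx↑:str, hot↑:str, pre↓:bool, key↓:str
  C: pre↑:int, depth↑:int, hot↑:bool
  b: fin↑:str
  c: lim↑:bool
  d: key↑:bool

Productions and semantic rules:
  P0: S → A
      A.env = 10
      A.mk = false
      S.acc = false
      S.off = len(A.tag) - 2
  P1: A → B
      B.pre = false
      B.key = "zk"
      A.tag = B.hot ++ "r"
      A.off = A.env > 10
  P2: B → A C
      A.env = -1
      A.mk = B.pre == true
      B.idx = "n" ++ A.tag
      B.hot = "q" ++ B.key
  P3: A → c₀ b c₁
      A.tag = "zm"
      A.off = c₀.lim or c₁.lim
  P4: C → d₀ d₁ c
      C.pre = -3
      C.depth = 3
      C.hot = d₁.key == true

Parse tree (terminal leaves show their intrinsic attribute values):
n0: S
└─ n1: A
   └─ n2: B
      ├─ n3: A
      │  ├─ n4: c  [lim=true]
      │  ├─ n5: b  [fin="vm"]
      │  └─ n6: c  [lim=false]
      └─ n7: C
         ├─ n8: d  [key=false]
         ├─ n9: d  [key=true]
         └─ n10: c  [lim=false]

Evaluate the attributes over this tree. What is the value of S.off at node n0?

1. n1.env = 10  [10]
2. n1.mk = false  [false]
3. n2.pre = false  [false]
4. n2.key = "zk"  ["zk"]
5. n3.env = -1  [-1]
6. n3.mk = false  [B.pre == true]
7. n4.lim = true  [terminal]
8. n5.fin = "vm"  [terminal]
9. n6.lim = false  [terminal]
10. n3.tag = "zm"  ["zm"]
11. n3.off = true  [c₀.lim or c₁.lim]
12. n8.key = false  [terminal]
13. n9.key = true  [terminal]
14. n10.lim = false  [terminal]
15. n7.pre = -3  [-3]
16. n7.depth = 3  [3]
17. n7.hot = true  [d₁.key == true]
18. n2.idx = "nzm"  ["n" ++ A.tag]
19. n2.hot = "qzk"  ["q" ++ B.key]
20. n1.tag = "qzkr"  [B.hot ++ "r"]
21. n1.off = false  [A.env > 10]
22. n0.acc = false  [false]
23. n0.off = 2  [len(A.tag) - 2]

2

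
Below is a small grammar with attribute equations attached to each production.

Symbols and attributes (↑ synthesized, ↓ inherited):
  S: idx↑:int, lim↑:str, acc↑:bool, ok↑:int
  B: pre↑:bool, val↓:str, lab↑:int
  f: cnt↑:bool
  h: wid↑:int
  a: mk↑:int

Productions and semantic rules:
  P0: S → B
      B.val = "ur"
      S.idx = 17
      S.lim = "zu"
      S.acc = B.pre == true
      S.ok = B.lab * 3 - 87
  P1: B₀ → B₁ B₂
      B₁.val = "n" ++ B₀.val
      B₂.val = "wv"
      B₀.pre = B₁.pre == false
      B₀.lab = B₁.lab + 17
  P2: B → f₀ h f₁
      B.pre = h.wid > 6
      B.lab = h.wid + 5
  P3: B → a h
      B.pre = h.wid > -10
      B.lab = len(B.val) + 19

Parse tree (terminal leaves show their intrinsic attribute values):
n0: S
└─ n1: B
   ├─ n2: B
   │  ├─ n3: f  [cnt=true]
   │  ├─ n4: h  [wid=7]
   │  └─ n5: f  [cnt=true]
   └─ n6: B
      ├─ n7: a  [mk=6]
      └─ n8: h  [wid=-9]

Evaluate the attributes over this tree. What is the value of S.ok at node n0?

1. n1.val = "ur"  ["ur"]
2. n2.val = "nur"  ["n" ++ B₀.val]
3. n3.cnt = true  [terminal]
4. n4.wid = 7  [terminal]
5. n5.cnt = true  [terminal]
6. n2.pre = true  [h.wid > 6]
7. n2.lab = 12  [h.wid + 5]
8. n6.val = "wv"  ["wv"]
9. n7.mk = 6  [terminal]
10. n8.wid = -9  [terminal]
11. n6.pre = true  [h.wid > -10]
12. n6.lab = 21  [len(B.val) + 19]
13. n1.pre = false  [B₁.pre == false]
14. n1.lab = 29  [B₁.lab + 17]
15. n0.idx = 17  [17]
16. n0.lim = "zu"  ["zu"]
17. n0.acc = false  [B.pre == true]
18. n0.ok = 0  [B.lab * 3 - 87]

0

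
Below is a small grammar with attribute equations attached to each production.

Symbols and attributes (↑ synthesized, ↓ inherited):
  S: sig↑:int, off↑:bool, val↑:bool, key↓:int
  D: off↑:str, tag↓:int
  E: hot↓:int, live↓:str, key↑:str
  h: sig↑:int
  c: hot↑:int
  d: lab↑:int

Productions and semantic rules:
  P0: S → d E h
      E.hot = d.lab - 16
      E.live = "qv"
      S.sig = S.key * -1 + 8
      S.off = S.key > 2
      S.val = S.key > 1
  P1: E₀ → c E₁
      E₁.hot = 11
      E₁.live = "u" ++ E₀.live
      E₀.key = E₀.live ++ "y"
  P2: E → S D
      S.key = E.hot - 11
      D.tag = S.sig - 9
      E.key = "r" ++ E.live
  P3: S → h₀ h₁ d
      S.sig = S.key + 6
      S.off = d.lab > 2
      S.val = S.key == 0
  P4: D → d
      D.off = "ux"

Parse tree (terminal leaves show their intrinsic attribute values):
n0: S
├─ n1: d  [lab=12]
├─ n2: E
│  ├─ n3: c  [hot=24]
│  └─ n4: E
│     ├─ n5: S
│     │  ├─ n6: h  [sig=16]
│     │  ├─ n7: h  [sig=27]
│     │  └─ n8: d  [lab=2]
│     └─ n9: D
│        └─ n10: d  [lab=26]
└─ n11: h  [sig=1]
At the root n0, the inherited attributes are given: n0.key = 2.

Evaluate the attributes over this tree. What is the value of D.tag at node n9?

1. n0.key = 2  [given at root]
2. n1.lab = 12  [terminal]
3. n2.hot = -4  [d.lab - 16]
4. n2.live = "qv"  ["qv"]
5. n3.hot = 24  [terminal]
6. n4.hot = 11  [11]
7. n4.live = "uqv"  ["u" ++ E₀.live]
8. n5.key = 0  [E.hot - 11]
9. n6.sig = 16  [terminal]
10. n7.sig = 27  [terminal]
11. n8.lab = 2  [terminal]
12. n5.sig = 6  [S.key + 6]
13. n5.off = false  [d.lab > 2]
14. n5.val = true  [S.key == 0]
15. n9.tag = -3  [S.sig - 9]
16. n10.lab = 26  [terminal]
17. n9.off = "ux"  ["ux"]
18. n4.key = "ruqv"  ["r" ++ E.live]
19. n2.key = "qvy"  [E₀.live ++ "y"]
20. n11.sig = 1  [terminal]
21. n0.sig = 6  [S.key * -1 + 8]
22. n0.off = false  [S.key > 2]
23. n0.val = true  [S.key > 1]

-3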